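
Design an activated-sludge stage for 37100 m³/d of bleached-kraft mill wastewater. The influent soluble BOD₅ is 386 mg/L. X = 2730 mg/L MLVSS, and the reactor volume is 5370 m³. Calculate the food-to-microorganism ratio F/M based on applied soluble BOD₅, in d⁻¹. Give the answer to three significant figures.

Food-to-microorganism ratio F/M = Q S₀ / (V X) = 37100 × 386 / (5370 × 2730) = 0.9768 d⁻¹.

F/M ≈ 0.977 d⁻¹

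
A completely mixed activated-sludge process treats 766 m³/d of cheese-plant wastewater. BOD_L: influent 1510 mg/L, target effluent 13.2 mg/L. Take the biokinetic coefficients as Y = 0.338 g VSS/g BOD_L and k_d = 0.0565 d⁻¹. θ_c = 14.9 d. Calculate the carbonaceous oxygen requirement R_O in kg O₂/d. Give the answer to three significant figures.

R_O ≈ 848 kg O₂/d

Observed yield with endogenous decay: Y_obs = Y / (1 + k_d·θ_c) = 0.338 / (1 + 0.0565 × 14.9) = 0.338 / 1.842 = 0.1835 g VSS/g BOD_L.
Q·(S₀ − S) = 766 × (1510 − 13.2) × 10⁻³ = 1147 kg/d removed.
P_X = Y_obs·Q·(S₀ − S) = 0.1835 × 1147 = 210.4 kg VSS/d.
Carbonaceous O₂ demand = substrate oxidised − cell-mass equivalent = 1147 − 1.42 × 210.4 = 847.8 kg O₂/d.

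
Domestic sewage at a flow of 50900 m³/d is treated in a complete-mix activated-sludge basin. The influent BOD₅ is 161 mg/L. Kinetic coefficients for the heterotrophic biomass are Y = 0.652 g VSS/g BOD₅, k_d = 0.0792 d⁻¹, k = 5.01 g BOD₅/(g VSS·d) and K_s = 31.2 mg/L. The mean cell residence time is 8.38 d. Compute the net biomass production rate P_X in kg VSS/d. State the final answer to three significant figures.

From the Monod/SRT balance for a CMAS, S = K_s·(1+k_d θ_c)/[θ_c·(Y k − k_d) − 1] = 31.2 × (1 + 0.0792 × 8.38) / [8.38 × (0.652 × 5.01 − 0.0792) − 1] = 51.91 / 25.71 = 2.019 mg/L.
The observed yield is Y_obs = Y/(1 + k_d·θ_c) = 0.652 / (1 + 0.0792 × 8.38) = 0.652 / 1.664 = 0.3919 g VSS per g BOD₅ removed.
Mass of BOD₅ removed per day: Q(S₀ − S) = 50900 × 159.0 g/m³ = 8092 kg/d.
P_X = Y_obs · Q(S₀ − S) = 0.3919 × 8092 = 3171 kg VSS/d.

P_X ≈ 3170 kg VSS/d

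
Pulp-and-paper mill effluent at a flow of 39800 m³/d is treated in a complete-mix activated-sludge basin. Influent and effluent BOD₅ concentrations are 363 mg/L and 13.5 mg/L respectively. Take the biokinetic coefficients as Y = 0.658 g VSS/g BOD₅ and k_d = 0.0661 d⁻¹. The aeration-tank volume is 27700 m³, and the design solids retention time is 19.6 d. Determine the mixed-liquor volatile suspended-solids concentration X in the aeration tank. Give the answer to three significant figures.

Solving the biomass balance for X: X = Y Q (S₀−S) θ_c / [V (1+k_d θ_c)] = 0.658 × 39800 × (363 − 13.5) × 19.6 / [27700 × (1 + 0.0661 × 19.6)] = 2821 mg/L.

X ≈ 2820 mg/L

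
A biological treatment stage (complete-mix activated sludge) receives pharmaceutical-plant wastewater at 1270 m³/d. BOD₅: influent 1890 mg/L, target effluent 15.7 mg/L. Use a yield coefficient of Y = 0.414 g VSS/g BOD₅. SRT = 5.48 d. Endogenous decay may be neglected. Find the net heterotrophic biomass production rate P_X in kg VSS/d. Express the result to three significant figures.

No decay correction is needed, so Y_obs = Y = 0.414.
ΔS = 1890 − 15.7 = 1874 mg/L, so the substrate removal rate is 1270 × 1874/1000 = 2380 kg BOD₅/d.
Biomass produced: P_X = Y_obs·Q·ΔS = 0.4140 × 2380 ≈ 985.5 kg VSS/d.

P_X ≈ 985 kg VSS/d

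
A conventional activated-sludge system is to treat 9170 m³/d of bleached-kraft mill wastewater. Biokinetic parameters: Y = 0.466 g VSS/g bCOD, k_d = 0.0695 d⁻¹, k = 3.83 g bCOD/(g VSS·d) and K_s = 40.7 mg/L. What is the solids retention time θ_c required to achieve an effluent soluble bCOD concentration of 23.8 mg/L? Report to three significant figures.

Specific growth rate at S = 23.8 mg/L: μ = YkS/(K_s+S) = 0.466·3.83·23.8/(40.7+23.8) = 0.6586 d⁻¹.
θ_c = 1/(μ − k_d) = 1/(0.6586 − 0.0695) = 1/0.5891 = 1.698 d.

θ_c ≈ 1.70 d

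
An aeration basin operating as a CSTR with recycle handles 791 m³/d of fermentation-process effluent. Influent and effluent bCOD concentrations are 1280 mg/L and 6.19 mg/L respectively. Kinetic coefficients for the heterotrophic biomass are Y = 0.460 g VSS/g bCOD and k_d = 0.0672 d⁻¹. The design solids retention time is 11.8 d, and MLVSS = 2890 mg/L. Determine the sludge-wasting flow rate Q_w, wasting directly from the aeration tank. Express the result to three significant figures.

Rearranging the biomass balance for a CMAS with decay, V = Y·Q·ΔS·θ_c / [X·(1+k_d θ_c)] = 0.460 × 791 × (1280 − 6.19) × 11.8 / [2890 × (1 + 0.0672 × 11.8)] = 5.47×10^6 / 5182 = 1055 m³.
For wasting at MLVSS concentration, Q_w = V/θ_c = 1055/11.8 = 89.45 m³/d.

Q_w ≈ 89.4 m³/d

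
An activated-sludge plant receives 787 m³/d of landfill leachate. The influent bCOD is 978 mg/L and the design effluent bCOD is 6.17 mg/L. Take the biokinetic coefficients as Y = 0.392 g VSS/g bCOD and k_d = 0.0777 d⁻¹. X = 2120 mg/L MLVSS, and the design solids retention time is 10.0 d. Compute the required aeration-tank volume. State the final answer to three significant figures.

V ≈ 796 m³

Rearranging the biomass balance for a CMAS with decay, V = Y·Q·ΔS·θ_c / [X·(1+k_d θ_c)] = 0.392 × 787 × (978 − 6.17) × 10.0 / [2120 × (1 + 0.0777 × 10.0)] = 3×10^6 / 3767 = 795.8 m³.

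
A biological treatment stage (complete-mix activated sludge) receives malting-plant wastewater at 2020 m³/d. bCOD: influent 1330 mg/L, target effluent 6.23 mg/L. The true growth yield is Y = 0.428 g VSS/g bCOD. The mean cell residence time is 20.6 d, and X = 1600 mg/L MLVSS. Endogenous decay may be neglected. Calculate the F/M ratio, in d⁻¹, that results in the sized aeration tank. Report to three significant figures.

With k_d = 0 the design equation reduces to V = Y Q (S₀−S) θ_c / X = 0.428 × 2020 × (1330 − 6.23) × 20.6 / 1600 = 14735 m³.
F/M = applied load / biomass = Q·S₀/(V·X) = 2020 × 1330 / (14735 × 1600) = 0.1140 d⁻¹.

F/M ≈ 0.114 d⁻¹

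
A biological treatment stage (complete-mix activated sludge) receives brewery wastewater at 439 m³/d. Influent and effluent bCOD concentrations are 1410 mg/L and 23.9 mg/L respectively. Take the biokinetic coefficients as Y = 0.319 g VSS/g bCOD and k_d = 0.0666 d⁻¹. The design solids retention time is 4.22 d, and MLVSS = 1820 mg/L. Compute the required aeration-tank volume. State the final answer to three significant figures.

From the SRT design equation V = Y Q (S₀−S) θ_c / [X (1 + k_d θ_c)] = 0.319 × 439 × (1410 − 23.9) × 4.22 / [1820 × (1 + 0.0666 × 4.22)] = 8.19×10^5 / 2332 = 351.3 m³.

V ≈ 351 m³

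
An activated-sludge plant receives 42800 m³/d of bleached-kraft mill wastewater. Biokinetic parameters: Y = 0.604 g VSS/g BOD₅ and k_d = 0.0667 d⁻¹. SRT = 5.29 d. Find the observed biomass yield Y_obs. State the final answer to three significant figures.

The observed yield is Y_obs = Y/(1 + k_d·θ_c) = 0.604 / (1 + 0.0667 × 5.29) = 0.604 / 1.353 = 0.4465 g VSS per g BOD₅ removed.

Y_obs ≈ 0.446 g VSS/g BOD₅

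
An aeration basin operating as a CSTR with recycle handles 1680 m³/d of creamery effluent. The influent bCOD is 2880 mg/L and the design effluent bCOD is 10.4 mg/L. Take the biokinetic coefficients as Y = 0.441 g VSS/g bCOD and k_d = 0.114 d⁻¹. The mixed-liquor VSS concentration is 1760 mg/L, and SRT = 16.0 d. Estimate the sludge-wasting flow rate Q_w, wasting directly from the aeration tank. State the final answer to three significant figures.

Q_w ≈ 428 m³/d

Rearranging the biomass balance for a CMAS with decay, V = Y·Q·ΔS·θ_c / [X·(1+k_d θ_c)] = 0.441 × 1680 × (2880 − 10.4) × 16.0 / [1760 × (1 + 0.114 × 16.0)] = 3.4×10^7 / 4970 = 6844 m³.
For wasting at MLVSS concentration, Q_w = V/θ_c = 6844/16.0 = 427.8 m³/d.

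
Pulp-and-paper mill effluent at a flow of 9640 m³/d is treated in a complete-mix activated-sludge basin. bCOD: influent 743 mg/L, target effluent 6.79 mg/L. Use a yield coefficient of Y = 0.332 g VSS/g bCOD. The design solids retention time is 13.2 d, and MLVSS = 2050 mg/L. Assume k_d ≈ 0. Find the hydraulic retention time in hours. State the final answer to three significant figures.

V·X = Y·Q·ΔS·θ_c gives V = 0.332 × 9640 × (743 − 6.79) × 13.2 / 2050 = 15172 m³.
HRT = V/Q = 15172 m³ / 9640 m³·d⁻¹ = 1.574 d × 24 = 37.77 h.

τ ≈ 37.8 h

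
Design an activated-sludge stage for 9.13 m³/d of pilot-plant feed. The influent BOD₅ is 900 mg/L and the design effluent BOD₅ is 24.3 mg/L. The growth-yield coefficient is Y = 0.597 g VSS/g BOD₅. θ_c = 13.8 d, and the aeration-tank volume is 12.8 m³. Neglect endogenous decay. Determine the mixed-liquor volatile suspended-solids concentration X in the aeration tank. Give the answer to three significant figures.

X = Y·Q·ΔS·θ_c / V = 0.597 × 9.13 × (900 − 24.3) × 13.8 / 12.8 = 5146 mg/L.

X ≈ 5150 mg/L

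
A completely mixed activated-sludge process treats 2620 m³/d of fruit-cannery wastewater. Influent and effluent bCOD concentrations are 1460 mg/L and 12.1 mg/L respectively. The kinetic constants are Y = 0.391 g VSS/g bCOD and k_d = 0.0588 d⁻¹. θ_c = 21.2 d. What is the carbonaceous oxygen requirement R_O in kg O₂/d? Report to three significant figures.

R_O ≈ 2860 kg O₂/d

The observed yield is Y_obs = Y/(1 + k_d·θ_c) = 0.391 / (1 + 0.0588 × 21.2) = 0.391 / 2.247 = 0.1740 g VSS per g bCOD removed.
Mass of bCOD removed per day: Q(S₀ − S) = 2620 × 1448 g/m³ = 3793 kg/d.
Biomass synthesised: P_X = Y_obs × 3793 = 660.2 kg VSS/d.
R_O = Q·ΔS − 1.42 P_X = 3793 − 937.5 = 2856 kg O₂/d.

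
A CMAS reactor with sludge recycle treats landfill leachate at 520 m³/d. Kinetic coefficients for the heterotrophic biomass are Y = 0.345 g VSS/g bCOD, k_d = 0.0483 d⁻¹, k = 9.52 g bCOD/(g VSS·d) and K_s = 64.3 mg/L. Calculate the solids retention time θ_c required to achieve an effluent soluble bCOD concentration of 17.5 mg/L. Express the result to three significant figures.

θ_c ≈ 1.53 d

From 1/θ_c = Y·k·S/(K_s + S) − k_d: Y·k·S/(K_s+S) = 0.345 × 9.52 × 17.5 / (64.3 + 17.5) = 0.7027 d⁻¹.
1/θ_c = 0.7027 − 0.0483 = 0.6544 d⁻¹, so θ_c = 1.528 d.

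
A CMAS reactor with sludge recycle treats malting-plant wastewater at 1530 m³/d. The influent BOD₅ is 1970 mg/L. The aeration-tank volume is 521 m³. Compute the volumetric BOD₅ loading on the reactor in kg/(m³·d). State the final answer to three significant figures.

L_v ≈ 5.79 kg BOD₅/(m³·d)

Volumetric loading L_v = Q·S₀ / V = 1530 × 1970 g/m³ / 521.0 m³ = 5785 g/(m³·d) = 5.785 kg BOD₅/(m³·d).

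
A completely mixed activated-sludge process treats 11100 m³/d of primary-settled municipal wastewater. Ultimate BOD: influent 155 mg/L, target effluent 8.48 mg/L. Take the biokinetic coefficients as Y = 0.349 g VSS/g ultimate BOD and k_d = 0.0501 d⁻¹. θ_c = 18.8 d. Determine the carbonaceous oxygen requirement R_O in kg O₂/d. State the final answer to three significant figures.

R_O ≈ 1210 kg O₂/d

Y_obs = Y / (1 + k_d θ_c) = 0.349 / (1 + 0.0501 × 18.8) = 0.349 / 1.942 = 0.1797.
Mass of ultimate BOD removed per day: Q(S₀ − S) = 11100 × 146.5 g/m³ = 1626 kg/d.
Net sludge production P_X = 0.1797 × 1626 = 292.3 kg VSS/d.
R_O = Q·(S₀ − S) − 1.42·P_X = 1626 − 1.42 × 292.3 = 1211 kg O₂/d.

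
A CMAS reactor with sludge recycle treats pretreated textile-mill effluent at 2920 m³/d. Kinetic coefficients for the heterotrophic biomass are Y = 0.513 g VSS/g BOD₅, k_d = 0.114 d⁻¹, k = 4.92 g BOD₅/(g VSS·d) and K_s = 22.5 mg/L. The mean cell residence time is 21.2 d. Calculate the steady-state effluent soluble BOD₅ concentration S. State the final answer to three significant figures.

From the Monod/SRT balance for a CMAS, S = K_s·(1+k_d θ_c)/[θ_c·(Y k − k_d) − 1] = 22.5 × (1 + 0.114 × 21.2) / [21.2 × (0.513 × 4.92 − 0.114) − 1] = 76.88 / 50.09 = 1.535 mg/L.

S ≈ 1.53 mg/L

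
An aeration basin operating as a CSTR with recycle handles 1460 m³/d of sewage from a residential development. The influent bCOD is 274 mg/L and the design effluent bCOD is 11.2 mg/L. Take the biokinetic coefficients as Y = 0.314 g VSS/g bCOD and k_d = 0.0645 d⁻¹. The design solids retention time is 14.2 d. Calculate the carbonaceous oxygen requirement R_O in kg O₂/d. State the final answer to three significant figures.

R_O ≈ 294 kg O₂/d

Y_obs = Y / (1 + k_d θ_c) = 0.314 / (1 + 0.0645 × 14.2) = 0.314 / 1.916 = 0.1639.
Mass of bCOD removed per day: Q(S₀ − S) = 1460 × 262.8 g/m³ = 383.7 kg/d.
P_X = Y_obs·Q·(S₀ − S) = 0.1639 × 383.7 = 62.88 kg VSS/d.
R_O = Q·ΔS − 1.42 P_X = 383.7 − 89.29 = 294.4 kg O₂/d.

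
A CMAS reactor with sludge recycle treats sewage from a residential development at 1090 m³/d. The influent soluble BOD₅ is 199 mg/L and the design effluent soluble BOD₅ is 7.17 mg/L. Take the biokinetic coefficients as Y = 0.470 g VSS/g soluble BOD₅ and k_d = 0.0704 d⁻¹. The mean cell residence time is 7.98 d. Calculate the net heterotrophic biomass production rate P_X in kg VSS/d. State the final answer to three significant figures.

Y_obs = Y / (1 + k_d θ_c) = 0.470 / (1 + 0.0704 × 7.98) = 0.470 / 1.562 = 0.3009.
ΔS = 199 − 7.17 = 191.8 mg/L, so the substrate removal rate is 1090 × 191.8/1000 = 209.1 kg soluble BOD₅/d.
So the net sludge growth is P_X = 0.3009 × 209.1 = 62.92 kg VSS/d.

P_X ≈ 62.9 kg VSS/d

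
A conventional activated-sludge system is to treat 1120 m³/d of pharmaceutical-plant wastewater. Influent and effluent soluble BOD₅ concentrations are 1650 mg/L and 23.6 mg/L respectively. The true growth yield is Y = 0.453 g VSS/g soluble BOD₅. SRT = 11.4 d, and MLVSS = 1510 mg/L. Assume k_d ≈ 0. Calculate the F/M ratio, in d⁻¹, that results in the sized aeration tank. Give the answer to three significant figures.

With k_d = 0 the design equation reduces to V = Y Q (S₀−S) θ_c / X = 0.453 × 1120 × (1650 − 23.6) × 11.4 / 1510 = 6230 m³.
Food-to-microorganism ratio F/M = Q S₀ / (V X) = 1120 × 1650 / (6230 × 1510) = 0.1965 d⁻¹.

F/M ≈ 0.196 d⁻¹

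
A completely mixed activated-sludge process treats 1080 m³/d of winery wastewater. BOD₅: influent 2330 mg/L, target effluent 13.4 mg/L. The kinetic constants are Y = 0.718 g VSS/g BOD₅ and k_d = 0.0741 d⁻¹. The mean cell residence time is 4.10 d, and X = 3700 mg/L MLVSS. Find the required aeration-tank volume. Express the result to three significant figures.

V ≈ 1530 m³

From the SRT design equation V = Y Q (S₀−S) θ_c / [X (1 + k_d θ_c)] = 0.718 × 1080 × (2330 − 13.4) × 4.10 / [3700 × (1 + 0.0741 × 4.10)] = 7.37×10^6 / 4824 = 1527 m³.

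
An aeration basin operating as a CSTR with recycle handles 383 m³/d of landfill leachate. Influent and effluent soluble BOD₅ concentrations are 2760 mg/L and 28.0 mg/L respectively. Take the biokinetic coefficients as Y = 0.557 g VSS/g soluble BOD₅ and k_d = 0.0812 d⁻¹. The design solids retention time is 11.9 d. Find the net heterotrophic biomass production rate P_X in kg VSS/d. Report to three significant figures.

The observed yield is Y_obs = Y/(1 + k_d·θ_c) = 0.557 / (1 + 0.0812 × 11.9) = 0.557 / 1.966 = 0.2833 g VSS per g soluble BOD₅ removed.
Q·(S₀ − S) = 383 × (2760 − 28.0) × 10⁻³ = 1046 kg/d removed.
Net biomass production P_X = Y_obs × Q·(S₀ − S) = 0.2833 × 1046 = 296.4 kg VSS/d.

P_X ≈ 296 kg VSS/d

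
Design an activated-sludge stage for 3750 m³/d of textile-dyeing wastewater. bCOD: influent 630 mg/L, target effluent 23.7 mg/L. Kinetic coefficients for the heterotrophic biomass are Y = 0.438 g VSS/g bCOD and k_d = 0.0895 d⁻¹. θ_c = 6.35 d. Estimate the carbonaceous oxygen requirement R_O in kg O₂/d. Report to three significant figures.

Observed yield with endogenous decay: Y_obs = Y / (1 + k_d·θ_c) = 0.438 / (1 + 0.0895 × 6.35) = 0.438 / 1.568 = 0.2793 g VSS/g bCOD.
ΔS = 630 − 23.7 = 606.3 mg/L, so the substrate removal rate is 3750 × 606.3/1000 = 2274 kg bCOD/d.
P_X = Y_obs·Q·(S₀ − S) = 0.2793 × 2274 = 635.0 kg VSS/d.
Carbonaceous O₂ demand = substrate oxidised − cell-mass equivalent = 2274 − 1.42 × 635.0 = 1372 kg O₂/d.

R_O ≈ 1370 kg O₂/d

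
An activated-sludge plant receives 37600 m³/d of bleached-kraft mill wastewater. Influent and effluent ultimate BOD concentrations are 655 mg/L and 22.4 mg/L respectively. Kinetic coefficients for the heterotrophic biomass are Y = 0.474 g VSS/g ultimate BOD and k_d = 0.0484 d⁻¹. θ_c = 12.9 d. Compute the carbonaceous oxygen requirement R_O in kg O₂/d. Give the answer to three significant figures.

Observed yield with endogenous decay: Y_obs = Y / (1 + k_d·θ_c) = 0.474 / (1 + 0.0484 × 12.9) = 0.474 / 1.624 = 0.2918 g VSS/g ultimate BOD.
ΔS = 655 − 22.4 = 632.6 mg/L, so the substrate removal rate is 37600 × 632.6/1000 = 23786 kg ultimate BOD/d.
P_X = Y_obs·Q·(S₀ − S) = 0.2918 × 23786 = 6941 kg VSS/d.
R_O = Q·ΔS − 1.42 P_X = 23786 − 9856 = 13930 kg O₂/d.

R_O ≈ 13900 kg O₂/d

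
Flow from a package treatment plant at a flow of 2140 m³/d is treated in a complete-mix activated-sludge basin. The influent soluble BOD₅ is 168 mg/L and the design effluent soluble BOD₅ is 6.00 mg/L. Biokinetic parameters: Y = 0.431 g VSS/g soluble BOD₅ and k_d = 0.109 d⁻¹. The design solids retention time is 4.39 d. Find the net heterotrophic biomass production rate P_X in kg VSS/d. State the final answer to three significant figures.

P_X ≈ 101 kg VSS/d

Correct the yield for decay: Y_obs = Y/(1 + k_d θ_c) = 0.431 / (1 + 0.109 × 4.39) = 0.431 / 1.479 = 0.2915.
Q·(S₀ − S) = 2140 × (168 − 6.00) × 10⁻³ = 346.7 kg/d removed.
So the net sludge growth is P_X = 0.2915 × 346.7 = 101.1 kg VSS/d.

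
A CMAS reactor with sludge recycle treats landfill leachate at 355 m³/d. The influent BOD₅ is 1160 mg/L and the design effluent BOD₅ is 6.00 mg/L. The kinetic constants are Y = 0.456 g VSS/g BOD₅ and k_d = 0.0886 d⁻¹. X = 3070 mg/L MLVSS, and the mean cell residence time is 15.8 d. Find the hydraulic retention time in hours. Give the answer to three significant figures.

From the SRT design equation V = Y Q (S₀−S) θ_c / [X (1 + k_d θ_c)] = 0.456 × 355 × (1160 − 6.00) × 15.8 / [3070 × (1 + 0.0886 × 15.8)] = 2.95×10^6 / 7368 = 400.6 m³.
Hydraulic retention time τ = V/Q = 400.6 / 355 = 1.128 d = 27.08 h.

τ ≈ 27.1 h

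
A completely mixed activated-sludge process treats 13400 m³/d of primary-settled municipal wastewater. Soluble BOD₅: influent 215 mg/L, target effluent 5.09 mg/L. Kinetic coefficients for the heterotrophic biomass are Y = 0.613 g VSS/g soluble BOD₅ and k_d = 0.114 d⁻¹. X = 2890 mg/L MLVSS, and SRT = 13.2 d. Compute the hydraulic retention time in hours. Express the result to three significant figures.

τ ≈ 5.63 h

Steady-state biomass mass balance: V·X·(1 + k_d·θ_c) = Y·Q·(S₀ − S)·θ_c, so V = 0.613 × 13400 × (215 − 5.09) × 13.2 / [2890 × (1 + 0.114 × 13.2)] = 2.28×10^7 / 7239 = 3144 m³.
HRT = V/Q = 3144 m³ / 13400 m³·d⁻¹ = 0.2346 d × 24 = 5.631 h.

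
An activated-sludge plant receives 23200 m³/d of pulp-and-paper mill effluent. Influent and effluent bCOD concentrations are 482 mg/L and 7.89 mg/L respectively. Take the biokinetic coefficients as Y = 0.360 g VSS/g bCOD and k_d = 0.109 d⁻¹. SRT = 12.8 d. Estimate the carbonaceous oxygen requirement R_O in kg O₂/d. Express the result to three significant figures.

R_O ≈ 8650 kg O₂/d

Y_obs = Y / (1 + k_d θ_c) = 0.360 / (1 + 0.109 × 12.8) = 0.360 / 2.395 = 0.1503.
ΔS = 482 − 7.89 = 474.1 mg/L, so the substrate removal rate is 23200 × 474.1/1000 = 10999 kg bCOD/d.
P_X = Y_obs·Q·(S₀ − S) = 0.1503 × 10999 = 1653 kg VSS/d.
Carbonaceous O₂ demand = substrate oxidised − cell-mass equivalent = 10999 − 1.42 × 1653 = 8652 kg O₂/d.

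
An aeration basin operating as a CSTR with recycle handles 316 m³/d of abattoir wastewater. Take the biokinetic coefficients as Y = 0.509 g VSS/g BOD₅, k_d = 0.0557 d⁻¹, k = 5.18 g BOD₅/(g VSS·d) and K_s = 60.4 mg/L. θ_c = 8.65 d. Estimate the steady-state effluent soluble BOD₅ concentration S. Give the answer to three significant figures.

S ≈ 4.20 mg/L

For a completely mixed reactor with recycle the Lawrence–McCarty relation gives S = K_s·(1 + k_d·θ_c) / [θ_c·(Y·k − k_d) − 1] = 60.4 × (1 + 0.0557 × 8.65) / [8.65 × (0.509 × 5.18 − 0.0557) − 1] = 89.50 / 21.32 = 4.197 mg/L.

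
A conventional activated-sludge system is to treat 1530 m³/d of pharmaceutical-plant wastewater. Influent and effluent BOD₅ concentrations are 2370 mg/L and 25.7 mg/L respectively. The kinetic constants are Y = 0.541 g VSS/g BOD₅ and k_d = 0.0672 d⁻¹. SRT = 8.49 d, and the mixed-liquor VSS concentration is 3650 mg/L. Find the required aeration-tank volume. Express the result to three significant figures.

V ≈ 2870 m³

Rearranging the biomass balance for a CMAS with decay, V = Y·Q·ΔS·θ_c / [X·(1+k_d θ_c)] = 0.541 × 1530 × (2370 − 25.7) × 8.49 / [3650 × (1 + 0.0672 × 8.49)] = 1.65×10^7 / 5732 = 2874 m³.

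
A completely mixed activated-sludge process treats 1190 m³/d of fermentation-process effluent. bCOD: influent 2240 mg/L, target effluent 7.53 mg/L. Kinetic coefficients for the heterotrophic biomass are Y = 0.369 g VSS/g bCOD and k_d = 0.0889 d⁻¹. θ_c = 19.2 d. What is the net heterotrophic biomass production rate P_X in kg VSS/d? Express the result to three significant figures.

Correct the yield for decay: Y_obs = Y/(1 + k_d θ_c) = 0.369 / (1 + 0.0889 × 19.2) = 0.369 / 2.707 = 0.1363.
Q·(S₀ − S) = 1190 × (2240 − 7.53) × 10⁻³ = 2657 kg/d removed.
Net biomass production P_X = Y_obs × Q·(S₀ − S) = 0.1363 × 2657 = 362.2 kg VSS/d.

P_X ≈ 362 kg VSS/d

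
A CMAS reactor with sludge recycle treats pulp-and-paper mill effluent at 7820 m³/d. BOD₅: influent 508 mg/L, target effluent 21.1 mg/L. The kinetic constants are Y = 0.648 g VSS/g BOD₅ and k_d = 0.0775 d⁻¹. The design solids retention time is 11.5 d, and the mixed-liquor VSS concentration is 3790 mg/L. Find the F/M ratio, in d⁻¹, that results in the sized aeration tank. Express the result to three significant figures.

From the SRT design equation V = Y Q (S₀−S) θ_c / [X (1 + k_d θ_c)] = 0.648 × 7820 × (508 − 21.1) × 11.5 / [3790 × (1 + 0.0775 × 11.5)] = 2.84×10^7 / 7168 = 3959 m³.
Food-to-microorganism ratio F/M = Q S₀ / (V X) = 7820 × 508 / (3959 × 3790) = 0.2648 d⁻¹.

F/M ≈ 0.265 d⁻¹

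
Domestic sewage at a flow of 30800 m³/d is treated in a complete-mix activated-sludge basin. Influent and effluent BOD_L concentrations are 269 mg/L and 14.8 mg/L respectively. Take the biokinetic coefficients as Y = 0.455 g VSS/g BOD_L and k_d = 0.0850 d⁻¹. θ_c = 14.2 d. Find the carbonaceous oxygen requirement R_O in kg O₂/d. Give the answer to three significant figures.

Y_obs = Y / (1 + k_d θ_c) = 0.455 / (1 + 0.0850 × 14.2) = 0.455 / 2.207 = 0.2062.
Mass of BOD_L removed per day: Q(S₀ − S) = 30800 × 254.2 g/m³ = 7829 kg/d.
Biomass synthesised: P_X = Y_obs × 7829 = 1614 kg VSS/d.
R_O = Q·ΔS − 1.42 P_X = 7829 − 2292 = 5537 kg O₂/d.

R_O ≈ 5540 kg O₂/d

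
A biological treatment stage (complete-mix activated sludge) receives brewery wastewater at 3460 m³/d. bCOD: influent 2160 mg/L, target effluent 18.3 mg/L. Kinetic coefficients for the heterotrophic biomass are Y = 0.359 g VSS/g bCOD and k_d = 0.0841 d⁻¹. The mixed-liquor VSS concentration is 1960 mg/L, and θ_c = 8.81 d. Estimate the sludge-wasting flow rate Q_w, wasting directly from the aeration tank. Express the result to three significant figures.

Q_w ≈ 780 m³/d

From the SRT design equation V = Y Q (S₀−S) θ_c / [X (1 + k_d θ_c)] = 0.359 × 3460 × (2160 − 18.3) × 8.81 / [1960 × (1 + 0.0841 × 8.81)] = 2.34×10^7 / 3412 = 6869 m³.
For wasting at MLVSS concentration, Q_w = V/θ_c = 6869/8.81 = 779.6 m³/d.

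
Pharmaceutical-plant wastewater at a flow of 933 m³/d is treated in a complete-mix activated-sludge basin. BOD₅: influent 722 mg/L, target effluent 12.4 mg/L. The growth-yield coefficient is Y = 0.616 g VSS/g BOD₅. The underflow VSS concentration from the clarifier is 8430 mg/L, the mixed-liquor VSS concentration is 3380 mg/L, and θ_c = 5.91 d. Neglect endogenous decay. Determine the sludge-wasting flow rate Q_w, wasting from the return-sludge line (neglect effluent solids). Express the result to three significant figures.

Q_w ≈ 48.4 m³/d

Biomass mass balance (decay neglected): V·X = Y·Q·(S₀ − S)·θ_c, so V = 0.616 × 933 × (722 − 12.4) × 5.91 / 3380 = 713.1 m³.
θ_c = V·X/(Q_w·X_r) when wasting from the recycle, so Q_w = V·X/(θ_c·X_r) = 713.1 × 3380 / (5.91 × 8430) = 48.38 m³/d.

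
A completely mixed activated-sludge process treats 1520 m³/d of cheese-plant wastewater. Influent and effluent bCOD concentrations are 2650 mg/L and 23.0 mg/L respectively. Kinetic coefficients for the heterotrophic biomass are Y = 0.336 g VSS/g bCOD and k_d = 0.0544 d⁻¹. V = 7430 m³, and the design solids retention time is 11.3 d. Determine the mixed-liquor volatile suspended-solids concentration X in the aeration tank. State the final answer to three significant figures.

X ≈ 1260 mg/L

X = Y·Q·ΔS·θ_c / [V·(1 + k_d θ_c)] = 0.336 × 1520 × (2650 − 23.0) × 11.3 / [7430 × (1 + 0.0544 × 11.3)] = 1264 mg/L.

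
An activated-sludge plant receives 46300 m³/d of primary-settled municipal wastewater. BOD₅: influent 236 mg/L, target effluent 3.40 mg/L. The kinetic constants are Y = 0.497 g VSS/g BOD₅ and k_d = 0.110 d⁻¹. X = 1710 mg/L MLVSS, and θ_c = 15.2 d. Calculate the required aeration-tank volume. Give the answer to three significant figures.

V ≈ 17800 m³

Rearranging the biomass balance for a CMAS with decay, V = Y·Q·ΔS·θ_c / [X·(1+k_d θ_c)] = 0.497 × 46300 × (236 − 3.40) × 15.2 / [1710 × (1 + 0.110 × 15.2)] = 8.14×10^7 / 4569 = 17806 m³.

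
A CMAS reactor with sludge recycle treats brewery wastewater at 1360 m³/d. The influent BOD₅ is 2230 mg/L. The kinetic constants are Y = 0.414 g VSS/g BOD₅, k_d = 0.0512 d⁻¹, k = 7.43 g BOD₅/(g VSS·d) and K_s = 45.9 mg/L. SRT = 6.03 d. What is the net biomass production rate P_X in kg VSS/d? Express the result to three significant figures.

For a completely mixed reactor with recycle the Lawrence–McCarty relation gives S = K_s·(1 + k_d·θ_c) / [θ_c·(Y·k − k_d) − 1] = 45.9 × (1 + 0.0512 × 6.03) / [6.03 × (0.414 × 7.43 − 0.0512) − 1] = 60.07 / 17.24 = 3.484 mg/L.
Y_obs = Y / (1 + k_d θ_c) = 0.414 / (1 + 0.0512 × 6.03) = 0.414 / 1.309 = 0.3163.
ΔS = 2230 − 3.48 = 2227 mg/L, so the substrate removal rate is 1360 × 2227/1000 = 3028 kg BOD₅/d.
P_X = Y_obs · Q(S₀ − S) = 0.3163 × 3028 = 957.9 kg VSS/d.

P_X ≈ 958 kg VSS/d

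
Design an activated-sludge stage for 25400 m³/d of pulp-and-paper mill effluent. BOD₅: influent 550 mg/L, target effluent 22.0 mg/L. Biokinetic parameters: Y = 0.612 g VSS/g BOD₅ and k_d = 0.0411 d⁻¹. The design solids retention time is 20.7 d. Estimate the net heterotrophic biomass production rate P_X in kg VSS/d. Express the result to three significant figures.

Observed yield with endogenous decay: Y_obs = Y / (1 + k_d·θ_c) = 0.612 / (1 + 0.0411 × 20.7) = 0.612 / 1.851 = 0.3307 g VSS/g BOD₅.
Substrate removed = Q·(S₀ − S) = 25400 m³/d × (550 − 22.0) g/m³ = 1.34×10^7 g/d = 13411 kg/d.
P_X = Y_obs · Q(S₀ − S) = 0.3307 × 13411 = 4435 kg VSS/d.

P_X ≈ 4430 kg VSS/d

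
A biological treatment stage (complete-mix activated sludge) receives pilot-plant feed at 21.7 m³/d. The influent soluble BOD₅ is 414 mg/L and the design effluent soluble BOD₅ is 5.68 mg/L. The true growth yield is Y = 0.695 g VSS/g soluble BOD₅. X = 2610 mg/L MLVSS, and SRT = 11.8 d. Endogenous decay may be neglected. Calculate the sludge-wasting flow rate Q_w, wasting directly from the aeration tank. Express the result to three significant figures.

V·X = Y·Q·ΔS·θ_c gives V = 0.695 × 21.7 × (414 − 5.68) × 11.8 / 2610 = 27.84 m³.
With mixed-liquor wasting, θ_c = V/Q_w, so Q_w = V/θ_c = 27.84/11.8 = 2.359 m³/d.

Q_w ≈ 2.36 m³/d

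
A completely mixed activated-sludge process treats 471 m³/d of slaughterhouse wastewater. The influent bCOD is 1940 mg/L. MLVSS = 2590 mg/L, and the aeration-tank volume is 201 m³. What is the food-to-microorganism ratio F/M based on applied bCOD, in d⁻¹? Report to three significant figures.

F/M ≈ 1.76 d⁻¹

F/M = applied load / biomass = Q·S₀/(V·X) = 471 × 1940 / (201.0 × 2590) = 1.755 d⁻¹.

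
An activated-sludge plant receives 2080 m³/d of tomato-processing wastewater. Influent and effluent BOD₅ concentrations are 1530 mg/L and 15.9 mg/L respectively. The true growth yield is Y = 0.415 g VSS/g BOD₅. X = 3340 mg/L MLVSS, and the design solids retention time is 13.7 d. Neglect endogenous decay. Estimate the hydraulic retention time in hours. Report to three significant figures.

With k_d = 0 the design equation reduces to V = Y Q (S₀−S) θ_c / X = 0.415 × 2080 × (1530 − 15.9) × 13.7 / 3340 = 5361 m³.
Hydraulic retention time τ = V/Q = 5361 / 2080 = 2.577 d = 61.86 h.

τ ≈ 61.9 h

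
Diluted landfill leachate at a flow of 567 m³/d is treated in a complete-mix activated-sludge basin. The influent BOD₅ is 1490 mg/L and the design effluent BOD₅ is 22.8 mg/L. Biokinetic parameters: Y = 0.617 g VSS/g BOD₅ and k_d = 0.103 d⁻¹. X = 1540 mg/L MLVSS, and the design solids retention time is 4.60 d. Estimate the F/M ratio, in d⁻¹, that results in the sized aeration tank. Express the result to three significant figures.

F/M ≈ 0.527 d⁻¹

Steady-state biomass mass balance: V·X·(1 + k_d·θ_c) = Y·Q·(S₀ − S)·θ_c, so V = 0.617 × 567 × (1490 − 22.8) × 4.60 / [1540 × (1 + 0.103 × 4.60)] = 2.36×10^6 / 2270 = 1040 m³.
F/M = applied load / biomass = Q·S₀/(V·X) = 567 × 1490 / (1040 × 1540) = 0.5273 d⁻¹.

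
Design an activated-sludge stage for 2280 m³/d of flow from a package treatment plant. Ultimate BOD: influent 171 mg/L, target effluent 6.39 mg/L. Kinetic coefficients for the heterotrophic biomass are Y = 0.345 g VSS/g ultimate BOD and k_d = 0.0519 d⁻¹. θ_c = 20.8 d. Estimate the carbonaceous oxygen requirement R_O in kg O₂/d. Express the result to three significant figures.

Observed yield with endogenous decay: Y_obs = Y / (1 + k_d·θ_c) = 0.345 / (1 + 0.0519 × 20.8) = 0.345 / 2.080 = 0.1659 g VSS/g ultimate BOD.
ΔS = 171 − 6.39 = 164.6 mg/L, so the substrate removal rate is 2280 × 164.6/1000 = 375.3 kg ultimate BOD/d.
P_X = Y_obs·Q·(S₀ − S) = 0.1659 × 375.3 = 62.27 kg VSS/d.
R_O = Q·(S₀ − S) − 1.42·P_X = 375.3 − 1.42 × 62.27 = 286.9 kg O₂/d.

R_O ≈ 287 kg O₂/d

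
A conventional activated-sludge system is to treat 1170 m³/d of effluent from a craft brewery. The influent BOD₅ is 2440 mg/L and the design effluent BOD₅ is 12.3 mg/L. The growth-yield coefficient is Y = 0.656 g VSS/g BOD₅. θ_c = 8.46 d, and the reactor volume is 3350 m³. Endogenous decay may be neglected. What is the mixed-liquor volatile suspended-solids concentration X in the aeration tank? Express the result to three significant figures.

X ≈ 4710 mg/L

X = Y·Q·ΔS·θ_c / V = 0.656 × 1170 × (2440 − 12.3) × 8.46 / 3350 = 4706 mg/L.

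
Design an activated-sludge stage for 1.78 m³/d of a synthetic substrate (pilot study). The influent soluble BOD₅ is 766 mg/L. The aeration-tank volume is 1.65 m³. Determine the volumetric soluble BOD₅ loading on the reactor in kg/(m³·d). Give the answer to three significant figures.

L_v ≈ 0.826 kg soluble BOD₅/(m³·d)

L_v = Q S₀ / V = 1.78 × 766 × 10⁻³ / 1.650 = 0.8264 kg/(m³·d).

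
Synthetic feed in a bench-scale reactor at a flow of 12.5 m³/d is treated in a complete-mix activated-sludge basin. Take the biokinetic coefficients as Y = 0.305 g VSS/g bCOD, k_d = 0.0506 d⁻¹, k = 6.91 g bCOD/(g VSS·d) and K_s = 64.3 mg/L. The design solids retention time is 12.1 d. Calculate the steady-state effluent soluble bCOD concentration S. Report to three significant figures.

Effluent substrate depends only on kinetics and SRT: S = K_s(1 + k_d θ_c) / [θ_c(Yk − k_d) − 1] = 64.3 × (1 + 0.0506 × 12.1) / [12.1 × (0.305 × 6.91 − 0.0506) − 1] = 103.7 / 23.89 = 4.340 mg/L.

S ≈ 4.34 mg/L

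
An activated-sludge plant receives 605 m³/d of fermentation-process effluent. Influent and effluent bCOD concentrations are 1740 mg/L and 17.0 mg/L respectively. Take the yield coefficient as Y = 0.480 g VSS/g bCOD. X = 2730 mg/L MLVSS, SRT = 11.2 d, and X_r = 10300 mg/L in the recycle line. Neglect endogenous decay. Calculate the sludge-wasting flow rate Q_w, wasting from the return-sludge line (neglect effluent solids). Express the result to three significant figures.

Q_w ≈ 48.6 m³/d

With k_d = 0 the design equation reduces to V = Y Q (S₀−S) θ_c / X = 0.480 × 605 × (1740 − 17.0) × 11.2 / 2730 = 2053 m³.
Q_w = (V·X)/(θ_c X_r) = 2053 × 2730 / (11.2 × 10300) = 48.58 m³/d.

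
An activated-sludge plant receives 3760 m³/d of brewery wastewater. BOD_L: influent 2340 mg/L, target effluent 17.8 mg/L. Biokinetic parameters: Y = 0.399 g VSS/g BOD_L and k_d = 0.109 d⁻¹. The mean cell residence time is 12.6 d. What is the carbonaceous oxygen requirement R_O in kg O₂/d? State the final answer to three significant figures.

R_O ≈ 6650 kg O₂/d

Correct the yield for decay: Y_obs = Y/(1 + k_d θ_c) = 0.399 / (1 + 0.109 × 12.6) = 0.399 / 2.373 = 0.1681.
Mass of BOD_L removed per day: Q(S₀ − S) = 3760 × 2322 g/m³ = 8731 kg/d.
Net sludge production P_X = 0.1681 × 8731 = 1468 kg VSS/d.
Carbonaceous O₂ demand = substrate oxidised − cell-mass equivalent = 8731 − 1.42 × 1468 = 6647 kg O₂/d.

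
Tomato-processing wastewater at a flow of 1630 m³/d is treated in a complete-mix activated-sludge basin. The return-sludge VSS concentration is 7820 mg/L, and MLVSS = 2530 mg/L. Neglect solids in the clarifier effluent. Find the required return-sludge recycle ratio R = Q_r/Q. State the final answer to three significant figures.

Mass balance around the secondary clarifier (neglecting effluent solids): R = X / (X_r − X) = 2530 / (7820 − 2530) = 0.4783.

R ≈ 0.478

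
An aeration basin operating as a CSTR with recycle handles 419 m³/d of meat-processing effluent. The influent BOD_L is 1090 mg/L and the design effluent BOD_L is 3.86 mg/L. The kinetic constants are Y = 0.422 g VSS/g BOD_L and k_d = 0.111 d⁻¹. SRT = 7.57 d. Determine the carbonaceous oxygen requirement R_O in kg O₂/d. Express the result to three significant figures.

Observed yield with endogenous decay: Y_obs = Y / (1 + k_d·θ_c) = 0.422 / (1 + 0.111 × 7.57) = 0.422 / 1.840 = 0.2293 g VSS/g BOD_L.
ΔS = 1090 − 3.86 = 1086 mg/L, so the substrate removal rate is 419 × 1086/1000 = 455.1 kg BOD_L/d.
Net sludge production P_X = 0.2293 × 455.1 = 104.4 kg VSS/d.
Carbonaceous O₂ demand = substrate oxidised − cell-mass equivalent = 455.1 − 1.42 × 104.4 = 306.9 kg O₂/d.

R_O ≈ 307 kg O₂/d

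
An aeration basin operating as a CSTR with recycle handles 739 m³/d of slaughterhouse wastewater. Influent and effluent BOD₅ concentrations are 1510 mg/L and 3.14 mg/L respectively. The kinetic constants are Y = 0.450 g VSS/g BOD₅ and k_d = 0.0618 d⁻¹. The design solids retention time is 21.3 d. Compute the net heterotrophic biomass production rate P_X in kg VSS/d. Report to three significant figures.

The observed yield is Y_obs = Y/(1 + k_d·θ_c) = 0.450 / (1 + 0.0618 × 21.3) = 0.450 / 2.316 = 0.1943 g VSS per g BOD₅ removed.
Mass of BOD₅ removed per day: Q(S₀ − S) = 739 × 1507 g/m³ = 1114 kg/d.
Net biomass production P_X = Y_obs × Q·(S₀ − S) = 0.1943 × 1114 = 216.3 kg VSS/d.

P_X ≈ 216 kg VSS/d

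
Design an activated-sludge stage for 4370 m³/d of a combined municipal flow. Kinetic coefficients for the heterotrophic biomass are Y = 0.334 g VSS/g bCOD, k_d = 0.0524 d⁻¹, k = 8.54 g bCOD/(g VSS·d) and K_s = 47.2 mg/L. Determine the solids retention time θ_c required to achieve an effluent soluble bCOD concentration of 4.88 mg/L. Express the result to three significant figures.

Specific growth rate at S = 4.88 mg/L: μ = YkS/(K_s+S) = 0.334·8.54·4.88/(47.2+4.88) = 0.2673 d⁻¹.
θ_c = 1/(μ − k_d) = 1/(0.2673 − 0.0524) = 1/0.2149 = 4.654 d.

θ_c ≈ 4.65 d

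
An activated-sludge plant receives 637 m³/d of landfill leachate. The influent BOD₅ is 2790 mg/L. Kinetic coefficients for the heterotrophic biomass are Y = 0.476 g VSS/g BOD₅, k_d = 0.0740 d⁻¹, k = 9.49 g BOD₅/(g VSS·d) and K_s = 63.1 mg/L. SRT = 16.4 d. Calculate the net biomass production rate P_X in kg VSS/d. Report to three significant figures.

Effluent substrate depends only on kinetics and SRT: S = K_s(1 + k_d θ_c) / [θ_c(Yk − k_d) − 1] = 63.1 × (1 + 0.0740 × 16.4) / [16.4 × (0.476 × 9.49 − 0.0740) − 1] = 139.7 / 71.87 = 1.944 mg/L.
Correct the yield for decay: Y_obs = Y/(1 + k_d θ_c) = 0.476 / (1 + 0.0740 × 16.4) = 0.476 / 2.214 = 0.2150.
Mass of BOD₅ removed per day: Q(S₀ − S) = 637 × 2788 g/m³ = 1776 kg/d.
Biomass produced: P_X = Y_obs·Q·ΔS = 0.2150 × 1776 ≈ 381.9 kg VSS/d.

P_X ≈ 382 kg VSS/d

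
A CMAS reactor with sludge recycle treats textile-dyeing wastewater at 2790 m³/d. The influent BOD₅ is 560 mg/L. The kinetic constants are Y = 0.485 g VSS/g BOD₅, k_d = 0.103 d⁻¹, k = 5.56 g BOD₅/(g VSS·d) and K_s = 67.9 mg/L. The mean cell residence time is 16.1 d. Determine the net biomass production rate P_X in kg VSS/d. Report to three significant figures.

P_X ≈ 283 kg VSS/d

From the Monod/SRT balance for a CMAS, S = K_s·(1+k_d θ_c)/[θ_c·(Y k − k_d) − 1] = 67.9 × (1 + 0.103 × 16.1) / [16.1 × (0.485 × 5.56 − 0.103) − 1] = 180.5 / 40.76 = 4.429 mg/L.
Correct the yield for decay: Y_obs = Y/(1 + k_d θ_c) = 0.485 / (1 + 0.103 × 16.1) = 0.485 / 2.658 = 0.1824.
Mass of BOD₅ removed per day: Q(S₀ − S) = 2790 × 555.6 g/m³ = 1550 kg/d.
Net biomass production P_X = Y_obs × Q·(S₀ − S) = 0.1824 × 1550 = 282.8 kg VSS/d.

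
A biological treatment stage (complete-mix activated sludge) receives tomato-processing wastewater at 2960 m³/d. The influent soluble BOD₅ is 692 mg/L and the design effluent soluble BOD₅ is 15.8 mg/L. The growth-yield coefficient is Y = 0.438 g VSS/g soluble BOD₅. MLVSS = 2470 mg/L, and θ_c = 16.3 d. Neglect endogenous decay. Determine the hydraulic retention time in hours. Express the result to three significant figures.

Biomass mass balance (decay neglected): V·X = Y·Q·(S₀ − S)·θ_c, so V = 0.438 × 2960 × (692 − 15.8) × 16.3 / 2470 = 5785 m³.
HRT = V/Q = 5785 m³ / 2960 m³·d⁻¹ = 1.955 d × 24 = 46.91 h.

τ ≈ 46.9 h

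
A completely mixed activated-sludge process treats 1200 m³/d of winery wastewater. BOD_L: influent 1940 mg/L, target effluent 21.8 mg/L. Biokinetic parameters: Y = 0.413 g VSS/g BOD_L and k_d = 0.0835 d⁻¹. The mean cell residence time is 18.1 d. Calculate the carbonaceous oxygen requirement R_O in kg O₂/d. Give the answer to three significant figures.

Observed yield with endogenous decay: Y_obs = Y / (1 + k_d·θ_c) = 0.413 / (1 + 0.0835 × 18.1) = 0.413 / 2.511 = 0.1645 g VSS/g BOD_L.
ΔS = 1940 − 21.8 = 1918 mg/L, so the substrate removal rate is 1200 × 1918/1000 = 2302 kg BOD_L/d.
P_X = Y_obs·Q·(S₀ − S) = 0.1645 × 2302 = 378.5 kg VSS/d.
R_O = Q·(S₀ − S) − 1.42·P_X = 2302 − 1.42 × 378.5 = 1764 kg O₂/d.

R_O ≈ 1760 kg O₂/d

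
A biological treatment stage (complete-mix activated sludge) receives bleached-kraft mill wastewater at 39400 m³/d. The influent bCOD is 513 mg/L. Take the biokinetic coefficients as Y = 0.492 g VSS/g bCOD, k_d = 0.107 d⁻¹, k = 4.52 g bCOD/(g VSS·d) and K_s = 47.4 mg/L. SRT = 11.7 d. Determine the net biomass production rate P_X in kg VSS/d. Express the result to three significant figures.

P_X ≈ 4380 kg VSS/d

For a completely mixed reactor with recycle the Lawrence–McCarty relation gives S = K_s·(1 + k_d·θ_c) / [θ_c·(Y·k − k_d) − 1] = 47.4 × (1 + 0.107 × 11.7) / [11.7 × (0.492 × 4.52 − 0.107) − 1] = 106.7 / 23.77 = 4.491 mg/L.
Observed yield with endogenous decay: Y_obs = Y / (1 + k_d·θ_c) = 0.492 / (1 + 0.107 × 11.7) = 0.492 / 2.252 = 0.2185 g VSS/g bCOD.
Mass of bCOD removed per day: Q(S₀ − S) = 39400 × 508.5 g/m³ = 20035 kg/d.
P_X = Y_obs · Q(S₀ − S) = 0.2185 × 20035 = 4377 kg VSS/d.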